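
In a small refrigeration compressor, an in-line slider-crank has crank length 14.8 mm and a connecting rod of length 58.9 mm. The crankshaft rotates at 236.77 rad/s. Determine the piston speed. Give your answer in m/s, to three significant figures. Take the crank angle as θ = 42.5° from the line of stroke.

ω = 236.8 rad/s
For an in-line slider-crank, x = r cosθ + √(L² − r² sin²θ), so v = −rω sinθ·[1 + r cosθ/√(L² − r² sin²θ)].
With r = 0.0148 m, L = 0.0589 m, θ = 42.5°: √(L² − r² sin²θ) = 0.058045 m.
v = −0.0148·236.8·0.67559·[1 + 0.0148·0.73728/0.058045] = -2.8124 m/s.
|v| = 2.8124 m/s.

2.81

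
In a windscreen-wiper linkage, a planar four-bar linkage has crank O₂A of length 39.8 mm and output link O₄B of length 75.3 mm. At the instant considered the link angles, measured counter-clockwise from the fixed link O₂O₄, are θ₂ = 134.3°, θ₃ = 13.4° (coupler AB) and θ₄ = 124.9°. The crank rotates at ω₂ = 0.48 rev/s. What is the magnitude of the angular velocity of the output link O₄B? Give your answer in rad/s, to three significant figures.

1.47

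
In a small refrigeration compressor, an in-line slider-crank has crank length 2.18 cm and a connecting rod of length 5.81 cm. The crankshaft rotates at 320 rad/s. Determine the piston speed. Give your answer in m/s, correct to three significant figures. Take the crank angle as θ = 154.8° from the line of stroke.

ω = 320 rad/s
For an in-line slider-crank, x = r cosθ + √(L² − r² sin²θ), so v = −rω sinθ·[1 + r cosθ/√(L² − r² sin²θ)].
With r = 0.0218 m, L = 0.0581 m, θ = 154.8°: √(L² − r² sin²θ) = 0.057354 m.
v = −0.0218·320·0.42578·[1 + 0.0218·-0.90483/0.057354] = -1.9487 m/s.
|v| = 1.9487 m/s.

1.95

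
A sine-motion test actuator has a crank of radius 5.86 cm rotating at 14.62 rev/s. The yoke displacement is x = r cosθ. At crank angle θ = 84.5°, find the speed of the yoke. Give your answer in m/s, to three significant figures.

ω = 91.86 rad/s (from 14.62 rev/s).
x = r cosθ ⇒ ẋ = −rω sinθ.
|v| = rω|sinθ| = 0.0586·91.86·|sin 84.5°| = 5.3582 m/s.

5.36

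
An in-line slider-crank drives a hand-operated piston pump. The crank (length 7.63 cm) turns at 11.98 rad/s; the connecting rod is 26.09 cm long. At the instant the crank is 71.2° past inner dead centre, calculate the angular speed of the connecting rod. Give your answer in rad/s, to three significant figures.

ω = 11.98 rad/s
The rod makes angle φ with the slider axis where L sinφ = r sinθ; differentiating, L cosφ·φ̇ = r ω cosθ.
L cosφ = √(L² − r² sin²θ) = 0.2507 m.
|ω_rod| = r ω |cosθ| / √(L² − r² sin²θ) = 0.0763·11.98·0.32227/0.2507 = 1.175 rad/s.

1.17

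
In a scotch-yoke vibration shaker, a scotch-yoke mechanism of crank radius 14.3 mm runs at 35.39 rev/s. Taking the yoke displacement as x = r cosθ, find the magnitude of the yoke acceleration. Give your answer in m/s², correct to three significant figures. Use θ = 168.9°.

ω = 222.4 rad/s (from 35.39 rev/s).
x = r cosθ ⇒ ẍ = −rω² cosθ (ω constant).
|a| = rω²|cosθ| = 0.0143·(222.4)²·|cos 168.9°| = 693.83 m/s².

694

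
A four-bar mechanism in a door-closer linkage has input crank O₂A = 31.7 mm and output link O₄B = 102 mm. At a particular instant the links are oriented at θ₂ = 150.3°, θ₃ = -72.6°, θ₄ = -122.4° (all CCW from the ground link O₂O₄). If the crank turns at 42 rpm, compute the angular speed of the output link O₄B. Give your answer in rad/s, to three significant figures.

1.22

ω₂ = 4.398 rad/s (from 42 rpm).
Differentiating the loop-closure r₂e^{iθ₂}+r₃e^{iθ₃}=r₁+r₄e^{iθ₄} gives r₂ω₂e^{iθ₂}+r₃ω₃e^{iθ₃}=r₄ω₄e^{iθ₄}.
Eliminating the other unknown: ω₄ = r₂ω₂ sin(θ₂−θ₃) / [r₄ sin(θ₄−θ₃)].
Numerator sine = -0.68072; denominator sine = -0.76380.
Result = 0.0317·4.398·(-0.68072) / (0.102·(-0.76380)) = +1.2182 rad/s; magnitude 1.2182 rad/s.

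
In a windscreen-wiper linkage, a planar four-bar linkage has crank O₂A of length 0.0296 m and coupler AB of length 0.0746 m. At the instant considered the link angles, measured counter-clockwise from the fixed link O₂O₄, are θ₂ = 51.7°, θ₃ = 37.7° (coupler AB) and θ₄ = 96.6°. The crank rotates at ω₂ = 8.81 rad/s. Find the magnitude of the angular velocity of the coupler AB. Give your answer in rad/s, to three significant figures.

2.88

ω₂ = 8.81 rad/s
Differentiating the loop-closure r₂e^{iθ₂}+r₃e^{iθ₃}=r₁+r₄e^{iθ₄} gives r₂ω₂e^{iθ₂}+r₃ω₃e^{iθ₃}=r₄ω₄e^{iθ₄}.
Eliminating the other unknown: ω₃ = r₂ω₂ sin(θ₄−θ₂) / [r₃ sin(θ₃−θ₄)].
Numerator sine = +0.70587; denominator sine = -0.85627.
Result = 0.0296·8.81·(+0.70587) / (0.0746·(-0.85627)) = -2.8817 rad/s; magnitude 2.8817 rad/s.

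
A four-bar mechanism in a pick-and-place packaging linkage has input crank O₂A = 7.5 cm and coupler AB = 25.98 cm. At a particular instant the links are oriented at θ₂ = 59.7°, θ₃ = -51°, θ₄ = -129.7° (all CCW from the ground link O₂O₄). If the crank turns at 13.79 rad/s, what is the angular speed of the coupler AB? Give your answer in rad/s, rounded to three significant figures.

0.663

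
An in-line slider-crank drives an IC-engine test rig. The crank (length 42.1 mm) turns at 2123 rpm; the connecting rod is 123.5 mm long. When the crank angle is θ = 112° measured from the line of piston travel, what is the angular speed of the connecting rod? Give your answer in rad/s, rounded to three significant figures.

29.9

ω = 222.3 rad/s (converted from 2123 rpm).
The rod makes angle φ with the slider axis where L sinφ = r sinθ; differentiating, L cosφ·φ̇ = r ω cosθ.
L cosφ = √(L² − r² sin²θ) = 0.11717 m.
|ω_rod| = r ω |cosθ| / √(L² − r² sin²θ) = 0.0421·222.3·0.37461/0.11717 = 29.924 rad/s.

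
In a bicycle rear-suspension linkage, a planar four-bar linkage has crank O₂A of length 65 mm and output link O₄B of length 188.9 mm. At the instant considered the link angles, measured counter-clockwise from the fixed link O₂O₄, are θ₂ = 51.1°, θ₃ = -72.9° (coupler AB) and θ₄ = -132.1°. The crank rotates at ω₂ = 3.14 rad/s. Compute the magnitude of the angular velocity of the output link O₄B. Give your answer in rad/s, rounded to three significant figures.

ω₂ = 3.14 rad/s
Differentiating the loop-closure r₂e^{iθ₂}+r₃e^{iθ₃}=r₁+r₄e^{iθ₄} gives r₂ω₂e^{iθ₂}+r₃ω₃e^{iθ₃}=r₄ω₄e^{iθ₄}.
Eliminating the other unknown: ω₄ = r₂ω₂ sin(θ₂−θ₃) / [r₄ sin(θ₄−θ₃)].
Numerator sine = +0.82904; denominator sine = -0.85896.
Result = 0.065·3.14·(+0.82904) / (0.1889·(-0.85896)) = -1.0428 rad/s; magnitude 1.0428 rad/s.

1.04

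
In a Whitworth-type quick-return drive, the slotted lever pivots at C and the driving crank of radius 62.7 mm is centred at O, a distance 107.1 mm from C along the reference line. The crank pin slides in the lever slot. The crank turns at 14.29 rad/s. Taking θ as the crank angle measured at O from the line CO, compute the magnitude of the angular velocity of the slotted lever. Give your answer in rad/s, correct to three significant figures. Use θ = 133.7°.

1.65

ω = 14.29 rad/s
Crank pin A relative to C: A = (d + r cosθ, r sinθ); lever angle φ = atan2(r sinθ, d + r cosθ).
Differentiating tanφ: φ̇ = rω(d cosθ + r)/(d² + r² + 2dr cosθ).
d² + r² + 2dr cosθ = |CA|² = 0.00612291 m²;  d cosθ + r = -0.011294 m.
|ω_lever| = |0.0627·14.29·-0.011294| / 0.00612291 = 1.6526 rad/s.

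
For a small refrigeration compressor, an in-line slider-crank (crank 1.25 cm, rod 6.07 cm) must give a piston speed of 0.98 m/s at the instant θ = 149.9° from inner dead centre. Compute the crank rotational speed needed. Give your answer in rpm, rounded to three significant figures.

1820

For an in-line slider-crank, |v_piston| = rω|sinθ|·[1 + r cosθ/√(L² − r² sin²θ)].
With r = 0.0125 m, L = 0.0607 m, θ = 149.9°: the bracketed kinematic factor |dx/dθ| = 0.005146 m.
ω = v/|dx/dθ| = 0.98/0.005146 = 190.44 rad/s.
N = 60ω/(2π) = 1818.6 rpm.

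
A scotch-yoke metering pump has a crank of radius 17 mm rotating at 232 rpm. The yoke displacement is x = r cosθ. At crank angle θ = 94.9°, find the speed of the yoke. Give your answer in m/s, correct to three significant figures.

0.412

ω = 24.29 rad/s (from 232 rpm).
x = r cosθ ⇒ ẋ = −rω sinθ.
|v| = rω|sinθ| = 0.017·24.29·|sin 94.9°| = 0.41151 m/s.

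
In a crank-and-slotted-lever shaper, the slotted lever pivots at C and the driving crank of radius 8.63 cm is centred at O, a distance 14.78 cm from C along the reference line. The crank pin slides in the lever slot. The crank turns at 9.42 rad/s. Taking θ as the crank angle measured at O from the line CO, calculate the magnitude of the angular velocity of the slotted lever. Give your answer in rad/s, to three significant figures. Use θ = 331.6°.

3.40

ω = 9.42 rad/s
Crank pin A relative to C: A = (d + r cosθ, r sinθ); lever angle φ = atan2(r sinθ, d + r cosθ).
Differentiating tanφ: φ̇ = rω(d cosθ + r)/(d² + r² + 2dr cosθ).
d² + r² + 2dr cosθ = |CA|² = 0.0517326 m²;  d cosθ + r = +0.21631 m.
|ω_lever| = |0.0863·9.42·+0.21631| / 0.0517326 = 3.3992 rad/s.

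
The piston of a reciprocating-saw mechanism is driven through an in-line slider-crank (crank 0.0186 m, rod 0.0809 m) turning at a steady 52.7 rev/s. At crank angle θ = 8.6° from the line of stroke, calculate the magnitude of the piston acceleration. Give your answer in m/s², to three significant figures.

2470

ω = 2π·52.7 = 331.1 rad/s
x(θ) = r cosθ + √(L² − r² sin²θ); with ω constant, a = ω²·d²x/dθ².
d²x/dθ² = −r cosθ − r²(cos2θ)/√u − r⁴ sin²2θ/(4u^{3/2}),  u = L² − r² sin²θ = 0.00653707 m².
Substituting r = 0.0186 m, L = 0.0809 m, θ = 8.6°: d²x/dθ² = -0.022483 m.
a = ω²·d²x/dθ² = (331.1)²·(-0.022483) = -2465.1 m/s²;  |a| = 2465.1 m/s².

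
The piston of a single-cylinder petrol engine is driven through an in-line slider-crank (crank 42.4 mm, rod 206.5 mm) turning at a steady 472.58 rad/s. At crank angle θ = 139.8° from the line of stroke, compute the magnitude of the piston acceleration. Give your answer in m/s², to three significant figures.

6880

ω = 472.6 rad/s
x(θ) = r cosθ + √(L² − r² sin²θ); with ω constant, a = ω²·d²x/dθ².
d²x/dθ² = −r cosθ − r²(cos2θ)/√u − r⁴ sin²2θ/(4u^{3/2}),  u = L² − r² sin²θ = 0.0418933 m².
Substituting r = 0.0424 m, L = 0.2065 m, θ = 139.8°: d²x/dθ² = +0.030829 m.
a = ω²·d²x/dθ² = (472.6)²·(+0.030829) = +6885 m/s²;  |a| = 6885 m/s².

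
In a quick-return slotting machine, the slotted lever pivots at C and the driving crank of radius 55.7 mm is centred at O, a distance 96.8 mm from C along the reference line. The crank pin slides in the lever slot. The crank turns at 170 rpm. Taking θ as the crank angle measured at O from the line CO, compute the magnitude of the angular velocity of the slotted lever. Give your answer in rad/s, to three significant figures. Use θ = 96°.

3.98

ω = 17.8 rad/s (from 170 rpm).
Crank pin A relative to C: A = (d + r cosθ, r sinθ); lever angle φ = atan2(r sinθ, d + r cosθ).
Differentiating tanφ: φ̇ = rω(d cosθ + r)/(d² + r² + 2dr cosθ).
d² + r² + 2dr cosθ = |CA|² = 0.0113455 m²;  d cosθ + r = +0.045582 m.
|ω_lever| = |0.0557·17.8·+0.045582| / 0.0113455 = 3.9838 rad/s.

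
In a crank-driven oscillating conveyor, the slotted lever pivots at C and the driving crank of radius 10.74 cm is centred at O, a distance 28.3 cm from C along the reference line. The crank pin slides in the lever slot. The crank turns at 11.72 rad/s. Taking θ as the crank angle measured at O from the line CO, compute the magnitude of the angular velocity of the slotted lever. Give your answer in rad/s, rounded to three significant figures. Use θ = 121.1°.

ω = 11.72 rad/s
Crank pin A relative to C: A = (d + r cosθ, r sinθ); lever angle φ = atan2(r sinθ, d + r cosθ).
Differentiating tanφ: φ̇ = rω(d cosθ + r)/(d² + r² + 2dr cosθ).
d² + r² + 2dr cosθ = |CA|² = 0.0602245 m²;  d cosθ + r = -0.038779 m.
|ω_lever| = |0.1074·11.72·-0.038779| / 0.0602245 = 0.8105 rad/s.

0.811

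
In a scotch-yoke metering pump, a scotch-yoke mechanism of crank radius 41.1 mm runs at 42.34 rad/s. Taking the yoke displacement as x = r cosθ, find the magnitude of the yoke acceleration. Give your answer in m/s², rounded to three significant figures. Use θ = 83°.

ω = 42.34 rad/s
x = r cosθ ⇒ ẍ = −rω² cosθ (ω constant).
|a| = rω²|cosθ| = 0.0411·(42.34)²·|cos 83°| = 8.9792 m/s².

8.98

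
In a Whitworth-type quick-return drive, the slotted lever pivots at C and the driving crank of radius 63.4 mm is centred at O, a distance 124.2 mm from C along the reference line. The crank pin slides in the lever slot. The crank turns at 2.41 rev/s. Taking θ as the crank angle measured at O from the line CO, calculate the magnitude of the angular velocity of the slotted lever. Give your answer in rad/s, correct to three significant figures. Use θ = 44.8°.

4.75

ω = 15.14 rad/s (from 2.41 rev/s).
Crank pin A relative to C: A = (d + r cosθ, r sinθ); lever angle φ = atan2(r sinθ, d + r cosθ).
Differentiating tanφ: φ̇ = rω(d cosθ + r)/(d² + r² + 2dr cosθ).
d² + r² + 2dr cosθ = |CA|² = 0.0306199 m²;  d cosθ + r = +0.15153 m.
|ω_lever| = |0.0634·15.14·+0.15153| / 0.0306199 = 4.7509 rad/s.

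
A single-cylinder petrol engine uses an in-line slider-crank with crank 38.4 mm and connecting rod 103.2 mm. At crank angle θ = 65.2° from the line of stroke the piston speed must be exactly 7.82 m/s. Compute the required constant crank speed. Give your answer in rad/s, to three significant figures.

192

For an in-line slider-crank, |v_piston| = rω|sinθ|·[1 + r cosθ/√(L² − r² sin²θ)].
With r = 0.0384 m, L = 0.1032 m, θ = 65.2°: the bracketed kinematic factor |dx/dθ| = 0.040639 m.
ω = v/|dx/dθ| = 7.82/0.040639 = 192.43 rad/s.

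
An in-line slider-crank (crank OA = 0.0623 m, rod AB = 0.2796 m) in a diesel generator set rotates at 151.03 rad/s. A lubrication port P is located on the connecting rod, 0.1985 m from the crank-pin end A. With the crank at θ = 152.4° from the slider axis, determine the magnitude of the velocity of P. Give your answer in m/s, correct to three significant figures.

4.46

ω = 151 rad/s.  Crank-pin speed |V_A| = rω = 9.4092 m/s, perpendicular to OA.
Rod angle: sinφ = −(r/L) sinθ ⇒ φ = -5.925°; ω_rod = −rω cosθ/√(L²−r²sin²θ) = +29.983 rad/s.
V_P = V_A + ω_rod × AP, with AP = 0.1985 m along the rod.
Components: V_Px = −rω sinθ − a·ω_rod·sinφ = -3.7448 m/s;  V_Py = rω cosθ + a·ω_rod·cosφ = -2.4186 m/s.
|V_P| = √(V_Px² + V_Py²) = 4.458 m/s.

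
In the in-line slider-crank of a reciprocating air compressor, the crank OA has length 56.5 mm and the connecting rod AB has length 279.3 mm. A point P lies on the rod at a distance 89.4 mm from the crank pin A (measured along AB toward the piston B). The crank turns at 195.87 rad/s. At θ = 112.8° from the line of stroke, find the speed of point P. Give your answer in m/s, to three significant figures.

10.4

ω = 195.9 rad/s.  Crank-pin speed |V_A| = rω = 11.067 m/s, perpendicular to OA.
Rod angle: sinφ = −(r/L) sinθ ⇒ φ = -10.748°; ω_rod = −rω cosθ/√(L²−r²sin²θ) = +15.629 rad/s.
V_P = V_A + ω_rod × AP, with AP = 0.0894 m along the rod.
Components: V_Px = −rω sinθ − a·ω_rod·sinφ = -9.9414 m/s;  V_Py = rω cosθ + a·ω_rod·cosφ = -2.9158 m/s.
|V_P| = √(V_Px² + V_Py²) = 10.36 m/s.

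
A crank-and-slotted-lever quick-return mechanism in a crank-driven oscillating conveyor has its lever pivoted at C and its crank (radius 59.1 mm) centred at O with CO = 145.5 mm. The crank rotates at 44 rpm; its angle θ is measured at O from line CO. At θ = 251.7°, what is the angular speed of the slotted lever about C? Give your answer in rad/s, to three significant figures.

0.190

ω = 4.608 rad/s (from 44 rpm).
Crank pin A relative to C: A = (d + r cosθ, r sinθ); lever angle φ = atan2(r sinθ, d + r cosθ).
Differentiating tanφ: φ̇ = rω(d cosθ + r)/(d² + r² + 2dr cosθ).
d² + r² + 2dr cosθ = |CA|² = 0.019263 m²;  d cosθ + r = +0.013414 m.
|ω_lever| = |0.0591·4.608·+0.013414| / 0.019263 = 0.18963 rad/s.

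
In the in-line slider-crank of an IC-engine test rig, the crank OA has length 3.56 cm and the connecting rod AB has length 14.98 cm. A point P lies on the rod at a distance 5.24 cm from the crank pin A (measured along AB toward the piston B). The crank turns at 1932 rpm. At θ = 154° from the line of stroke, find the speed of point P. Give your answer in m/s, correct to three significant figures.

ω = 202.3 rad/s.  Crank-pin speed |V_A| = rω = 7.2025 m/s, perpendicular to OA.
Rod angle: sinφ = −(r/L) sinθ ⇒ φ = -5.980°; ω_rod = −rω cosθ/√(L²−r²sin²θ) = +43.451 rad/s.
V_P = V_A + ω_rod × AP, with AP = 0.0524 m along the rod.
Components: V_Px = −rω sinθ − a·ω_rod·sinφ = -2.9202 m/s;  V_Py = rω cosθ + a·ω_rod·cosφ = -4.2091 m/s.
|V_P| = √(V_Px² + V_Py²) = 5.1229 m/s.

5.12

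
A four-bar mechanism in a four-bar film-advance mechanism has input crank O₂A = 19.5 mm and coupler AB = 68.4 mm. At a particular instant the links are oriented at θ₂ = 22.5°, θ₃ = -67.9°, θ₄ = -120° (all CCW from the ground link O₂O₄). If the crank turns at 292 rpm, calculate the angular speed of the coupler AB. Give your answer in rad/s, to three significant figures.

ω₂ = 30.58 rad/s (from 292 rpm).
Differentiating the loop-closure r₂e^{iθ₂}+r₃e^{iθ₃}=r₁+r₄e^{iθ₄} gives r₂ω₂e^{iθ₂}+r₃ω₃e^{iθ₃}=r₄ω₄e^{iθ₄}.
Eliminating the other unknown: ω₃ = r₂ω₂ sin(θ₄−θ₂) / [r₃ sin(θ₃−θ₄)].
Numerator sine = -0.60876; denominator sine = +0.78908.
Result = 0.0195·30.58·(-0.60876) / (0.0684·(+0.78908)) = -6.7253 rad/s; magnitude 6.7253 rad/s.

6.73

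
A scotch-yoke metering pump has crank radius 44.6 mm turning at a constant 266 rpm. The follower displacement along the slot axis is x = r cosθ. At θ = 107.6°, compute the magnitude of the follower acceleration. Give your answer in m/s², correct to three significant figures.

10.5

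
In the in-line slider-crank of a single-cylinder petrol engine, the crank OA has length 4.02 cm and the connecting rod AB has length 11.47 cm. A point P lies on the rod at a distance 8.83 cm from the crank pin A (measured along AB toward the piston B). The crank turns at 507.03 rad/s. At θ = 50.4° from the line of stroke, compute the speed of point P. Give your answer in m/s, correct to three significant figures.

18.8

ω = 507 rad/s.  Crank-pin speed |V_A| = rω = 20.383 m/s, perpendicular to OA.
Rod angle: sinφ = −(r/L) sinθ ⇒ φ = -15.667°; ω_rod = −rω cosθ/√(L²−r²sin²θ) = -117.64 rad/s.
V_P = V_A + ω_rod × AP, with AP = 0.0883 m along the rod.
Components: V_Px = −rω sinθ − a·ω_rod·sinφ = -18.51 m/s;  V_Py = rω cosθ + a·ω_rod·cosφ = +2.9904 m/s.
|V_P| = √(V_Px² + V_Py²) = 18.75 m/s.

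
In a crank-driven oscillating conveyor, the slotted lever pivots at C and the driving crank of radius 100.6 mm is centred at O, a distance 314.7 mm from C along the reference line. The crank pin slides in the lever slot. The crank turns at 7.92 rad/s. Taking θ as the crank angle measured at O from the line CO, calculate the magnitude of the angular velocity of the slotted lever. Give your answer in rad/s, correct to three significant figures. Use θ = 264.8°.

0.555

ω = 7.92 rad/s
Crank pin A relative to C: A = (d + r cosθ, r sinθ); lever angle φ = atan2(r sinθ, d + r cosθ).
Differentiating tanφ: φ̇ = rω(d cosθ + r)/(d² + r² + 2dr cosθ).
d² + r² + 2dr cosθ = |CA|² = 0.103418 m²;  d cosθ + r = +0.072078 m.
|ω_lever| = |0.1006·7.92·+0.072078| / 0.103418 = 0.5553 rad/s.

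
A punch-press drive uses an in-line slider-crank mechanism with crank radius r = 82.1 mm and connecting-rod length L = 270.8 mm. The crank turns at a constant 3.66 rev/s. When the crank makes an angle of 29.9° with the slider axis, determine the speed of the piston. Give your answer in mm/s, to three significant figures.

1190

ω = 2π·3.66 = 23 rad/s
For an in-line slider-crank, x = r cosθ + √(L² − r² sin²θ), so v = −rω sinθ·[1 + r cosθ/√(L² − r² sin²θ)].
With r = 0.0821 m, L = 0.2708 m, θ = 29.9°: √(L² − r² sin²θ) = 0.26769 m.
v = −0.0821·23·0.49849·[1 + 0.0821·0.86690/0.26769] = -1.1914 m/s.
|v| = 1.1914 m/s = 1191.4 mm/s.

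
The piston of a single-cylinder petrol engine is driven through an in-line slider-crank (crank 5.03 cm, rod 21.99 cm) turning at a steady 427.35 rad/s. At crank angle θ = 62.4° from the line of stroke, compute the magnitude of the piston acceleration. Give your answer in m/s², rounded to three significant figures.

3050

ω = 427.4 rad/s
x(θ) = r cosθ + √(L² − r² sin²θ); with ω constant, a = ω²·d²x/dθ².
d²x/dθ² = −r cosθ − r²(cos2θ)/√u − r⁴ sin²2θ/(4u^{3/2}),  u = L² − r² sin²θ = 0.046369 m².
Substituting r = 0.0503 m, L = 0.2199 m, θ = 62.4°: d²x/dθ² = -0.016706 m.
a = ω²·d²x/dθ² = (427.4)²·(-0.016706) = -3051 m/s²;  |a| = 3051 m/s².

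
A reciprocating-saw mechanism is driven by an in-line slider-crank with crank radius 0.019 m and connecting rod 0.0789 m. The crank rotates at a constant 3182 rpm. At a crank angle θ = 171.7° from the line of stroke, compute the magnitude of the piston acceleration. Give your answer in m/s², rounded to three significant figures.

ω = 2π·3182/60 = 333.2 rad/s
x(θ) = r cosθ + √(L² − r² sin²θ); with ω constant, a = ω²·d²x/dθ².
d²x/dθ² = −r cosθ − r²(cos2θ)/√u − r⁴ sin²2θ/(4u^{3/2}),  u = L² − r² sin²θ = 0.00621769 m².
Substituting r = 0.019 m, L = 0.0789 m, θ = 171.7°: d²x/dθ² = +0.014408 m.
a = ω²·d²x/dθ² = (333.2)²·(+0.014408) = +1599.8 m/s²;  |a| = 1599.8 m/s².

1600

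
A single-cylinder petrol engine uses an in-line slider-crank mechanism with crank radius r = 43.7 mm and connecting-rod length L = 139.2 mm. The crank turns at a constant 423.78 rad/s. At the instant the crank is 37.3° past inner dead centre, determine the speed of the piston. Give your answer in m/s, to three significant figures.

ω = 423.8 rad/s
For an in-line slider-crank, x = r cosθ + √(L² − r² sin²θ), so v = −rω sinθ·[1 + r cosθ/√(L² − r² sin²θ)].
With r = 0.0437 m, L = 0.1392 m, θ = 37.3°: √(L² − r² sin²θ) = 0.13666 m.
v = −0.0437·423.8·0.60599·[1 + 0.0437·0.79547/0.13666] = -14.077 m/s.
|v| = 14.077 m/s.

14.1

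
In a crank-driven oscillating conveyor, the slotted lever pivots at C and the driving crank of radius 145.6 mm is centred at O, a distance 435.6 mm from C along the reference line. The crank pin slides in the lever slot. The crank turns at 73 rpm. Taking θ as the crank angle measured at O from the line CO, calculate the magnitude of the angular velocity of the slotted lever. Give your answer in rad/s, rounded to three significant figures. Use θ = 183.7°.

3.81

ω = 7.645 rad/s (from 73 rpm).
Crank pin A relative to C: A = (d + r cosθ, r sinθ); lever angle φ = atan2(r sinθ, d + r cosθ).
Differentiating tanφ: φ̇ = rω(d cosθ + r)/(d² + r² + 2dr cosθ).
d² + r² + 2dr cosθ = |CA|² = 0.0843644 m²;  d cosθ + r = -0.28909 m.
|ω_lever| = |0.1456·7.645·-0.28909| / 0.0843644 = 3.8141 rad/s.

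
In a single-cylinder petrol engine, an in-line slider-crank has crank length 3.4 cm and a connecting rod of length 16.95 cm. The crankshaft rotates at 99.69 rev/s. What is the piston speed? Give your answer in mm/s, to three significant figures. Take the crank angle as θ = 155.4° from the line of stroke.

7240

ω = 2π·99.7 = 626.4 rad/s
For an in-line slider-crank, x = r cosθ + √(L² − r² sin²θ), so v = −rω sinθ·[1 + r cosθ/√(L² − r² sin²θ)].
With r = 0.034 m, L = 0.1695 m, θ = 155.4°: √(L² − r² sin²θ) = 0.16891 m.
v = −0.034·626.4·0.41628·[1 + 0.034·-0.90924/0.16891] = -7.2428 m/s.
|v| = 7.2428 m/s = 7242.8 mm/s.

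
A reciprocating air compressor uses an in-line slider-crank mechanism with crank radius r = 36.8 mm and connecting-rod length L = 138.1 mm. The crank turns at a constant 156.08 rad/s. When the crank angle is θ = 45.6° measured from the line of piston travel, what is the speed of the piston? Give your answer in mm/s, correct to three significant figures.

ω = 156.1 rad/s
For an in-line slider-crank, x = r cosθ + √(L² − r² sin²θ), so v = −rω sinθ·[1 + r cosθ/√(L² − r² sin²θ)].
With r = 0.0368 m, L = 0.1381 m, θ = 45.6°: √(L² − r² sin²θ) = 0.13557 m.
v = −0.0368·156.1·0.71447·[1 + 0.0368·0.69966/0.13557] = -4.8831 m/s.
|v| = 4.8831 m/s = 4883.1 mm/s.

4880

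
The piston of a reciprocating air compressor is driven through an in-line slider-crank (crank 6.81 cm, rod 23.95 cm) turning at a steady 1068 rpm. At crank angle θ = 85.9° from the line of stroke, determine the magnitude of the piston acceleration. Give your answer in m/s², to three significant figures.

ω = 2π·1068/60 = 111.8 rad/s
x(θ) = r cosθ + √(L² − r² sin²θ); with ω constant, a = ω²·d²x/dθ².
d²x/dθ² = −r cosθ − r²(cos2θ)/√u − r⁴ sin²2θ/(4u^{3/2}),  u = L² − r² sin²θ = 0.0527463 m².
Substituting r = 0.0681 m, L = 0.2395 m, θ = 85.9°: d²x/dθ² = +0.015108 m.
a = ω²·d²x/dθ² = (111.8)²·(+0.015108) = +188.98 m/s²;  |a| = 188.98 m/s².

189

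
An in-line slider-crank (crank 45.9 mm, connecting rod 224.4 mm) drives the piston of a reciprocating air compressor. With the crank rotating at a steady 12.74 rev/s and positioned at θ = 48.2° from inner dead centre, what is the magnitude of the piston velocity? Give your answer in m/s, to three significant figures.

ω = 2π·12.7 = 80.05 rad/s
For an in-line slider-crank, x = r cosθ + √(L² − r² sin²θ), so v = −rω sinθ·[1 + r cosθ/√(L² − r² sin²θ)].
With r = 0.0459 m, L = 0.2244 m, θ = 48.2°: √(L² − r² sin²θ) = 0.22178 m.
v = −0.0459·80.05·0.74548·[1 + 0.0459·0.66653/0.22178] = -3.1169 m/s.
|v| = 3.1169 m/s.

3.12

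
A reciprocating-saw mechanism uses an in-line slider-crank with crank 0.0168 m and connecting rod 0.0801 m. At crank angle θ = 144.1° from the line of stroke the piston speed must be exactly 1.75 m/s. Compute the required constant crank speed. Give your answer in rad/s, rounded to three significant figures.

For an in-line slider-crank, |v_piston| = rω|sinθ|·[1 + r cosθ/√(L² − r² sin²θ)].
With r = 0.0168 m, L = 0.0801 m, θ = 144.1°: the bracketed kinematic factor |dx/dθ| = 0.0081646 m.
ω = v/|dx/dθ| = 1.75/0.0081646 = 214.34 rad/s.

214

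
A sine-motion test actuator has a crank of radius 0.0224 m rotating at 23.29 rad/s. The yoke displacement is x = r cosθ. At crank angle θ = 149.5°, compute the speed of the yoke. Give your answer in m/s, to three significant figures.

0.265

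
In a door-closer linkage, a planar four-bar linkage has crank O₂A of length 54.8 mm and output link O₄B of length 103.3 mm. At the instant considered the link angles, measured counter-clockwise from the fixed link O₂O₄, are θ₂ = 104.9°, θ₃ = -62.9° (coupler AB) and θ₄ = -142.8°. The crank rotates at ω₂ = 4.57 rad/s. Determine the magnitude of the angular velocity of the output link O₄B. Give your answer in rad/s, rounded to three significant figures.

0.520

ω₂ = 4.57 rad/s
Differentiating the loop-closure r₂e^{iθ₂}+r₃e^{iθ₃}=r₁+r₄e^{iθ₄} gives r₂ω₂e^{iθ₂}+r₃ω₃e^{iθ₃}=r₄ω₄e^{iθ₄}.
Eliminating the other unknown: ω₄ = r₂ω₂ sin(θ₂−θ₃) / [r₄ sin(θ₄−θ₃)].
Numerator sine = +0.21132; denominator sine = -0.98450.
Result = 0.0548·4.57·(+0.21132) / (0.1033·(-0.98450)) = -0.52039 rad/s; magnitude 0.52039 rad/s.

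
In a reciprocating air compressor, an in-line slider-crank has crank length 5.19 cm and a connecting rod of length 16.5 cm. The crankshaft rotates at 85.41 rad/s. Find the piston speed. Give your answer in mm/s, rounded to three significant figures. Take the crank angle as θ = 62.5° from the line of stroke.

4530

ω = 85.41 rad/s
For an in-line slider-crank, x = r cosθ + √(L² − r² sin²θ), so v = −rω sinθ·[1 + r cosθ/√(L² − r² sin²θ)].
With r = 0.0519 m, L = 0.165 m, θ = 62.5°: √(L² − r² sin²θ) = 0.15845 m.
v = −0.0519·85.41·0.88701·[1 + 0.0519·0.46175/0.15845] = -4.5266 m/s.
|v| = 4.5266 m/s = 4526.6 mm/s.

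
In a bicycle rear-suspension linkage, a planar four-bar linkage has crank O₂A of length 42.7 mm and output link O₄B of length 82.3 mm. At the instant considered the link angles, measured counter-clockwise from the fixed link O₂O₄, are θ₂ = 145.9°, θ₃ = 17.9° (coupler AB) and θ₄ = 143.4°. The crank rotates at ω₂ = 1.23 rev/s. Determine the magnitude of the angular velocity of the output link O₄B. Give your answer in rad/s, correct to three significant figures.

ω₂ = 7.728 rad/s (from 1.23 rev/s).
Differentiating the loop-closure r₂e^{iθ₂}+r₃e^{iθ₃}=r₁+r₄e^{iθ₄} gives r₂ω₂e^{iθ₂}+r₃ω₃e^{iθ₃}=r₄ω₄e^{iθ₄}.
Eliminating the other unknown: ω₄ = r₂ω₂ sin(θ₂−θ₃) / [r₄ sin(θ₄−θ₃)].
Numerator sine = +0.78801; denominator sine = +0.81412.
Result = 0.0427·7.728·(+0.78801) / (0.0823·(+0.81412)) = +3.8811 rad/s; magnitude 3.8811 rad/s.

3.88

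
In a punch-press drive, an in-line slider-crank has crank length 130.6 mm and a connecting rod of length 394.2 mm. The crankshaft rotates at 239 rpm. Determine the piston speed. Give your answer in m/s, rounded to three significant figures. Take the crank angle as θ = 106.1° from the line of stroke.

ω = 2π·239/60 = 25.03 rad/s
For an in-line slider-crank, x = r cosθ + √(L² − r² sin²θ), so v = −rω sinθ·[1 + r cosθ/√(L² − r² sin²θ)].
With r = 0.1306 m, L = 0.3942 m, θ = 106.1°: √(L² − r² sin²θ) = 0.3737 m.
v = −0.1306·25.03·0.96078·[1 + 0.1306·-0.27731/0.3737] = -2.8361 m/s.
|v| = 2.8361 m/s.

2.84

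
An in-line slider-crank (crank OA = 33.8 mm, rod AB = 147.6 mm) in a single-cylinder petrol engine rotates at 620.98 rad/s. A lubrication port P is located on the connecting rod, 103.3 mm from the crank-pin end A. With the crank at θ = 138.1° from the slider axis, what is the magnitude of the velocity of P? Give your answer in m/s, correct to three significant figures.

ω = 621 rad/s.  Crank-pin speed |V_A| = rω = 20.989 m/s, perpendicular to OA.
Rod angle: sinφ = −(r/L) sinθ ⇒ φ = -8.797°; ω_rod = −rω cosθ/√(L²−r²sin²θ) = +107.1 rad/s.
V_P = V_A + ω_rod × AP, with AP = 0.1033 m along the rod.
Components: V_Px = −rω sinθ − a·ω_rod·sinφ = -12.325 m/s;  V_Py = rω cosθ + a·ω_rod·cosφ = -4.6889 m/s.
|V_P| = √(V_Px² + V_Py²) = 13.187 m/s.

13.2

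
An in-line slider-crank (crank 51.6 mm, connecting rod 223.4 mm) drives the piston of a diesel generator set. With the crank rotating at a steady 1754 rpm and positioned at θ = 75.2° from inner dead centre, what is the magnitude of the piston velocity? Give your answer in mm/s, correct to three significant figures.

ω = 2π·1754/60 = 183.7 rad/s
For an in-line slider-crank, x = r cosθ + √(L² − r² sin²θ), so v = −rω sinθ·[1 + r cosθ/√(L² − r² sin²θ)].
With r = 0.0516 m, L = 0.2234 m, θ = 75.2°: √(L² − r² sin²θ) = 0.21776 m.
v = −0.0516·183.7·0.96682·[1 + 0.0516·0.25545/0.21776] = -9.718 m/s.
|v| = 9.718 m/s = 9718 mm/s.

9720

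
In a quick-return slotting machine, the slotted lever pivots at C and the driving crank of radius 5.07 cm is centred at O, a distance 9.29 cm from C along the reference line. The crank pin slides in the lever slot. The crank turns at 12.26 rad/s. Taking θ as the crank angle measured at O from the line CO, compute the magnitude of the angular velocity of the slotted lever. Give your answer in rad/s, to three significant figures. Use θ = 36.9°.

ω = 12.26 rad/s
Crank pin A relative to C: A = (d + r cosθ, r sinθ); lever angle φ = atan2(r sinθ, d + r cosθ).
Differentiating tanφ: φ̇ = rω(d cosθ + r)/(d² + r² + 2dr cosθ).
d² + r² + 2dr cosθ = |CA|² = 0.018734 m²;  d cosθ + r = +0.12499 m.
|ω_lever| = |0.0507·12.26·+0.12499| / 0.018734 = 4.1471 rad/s.

4.15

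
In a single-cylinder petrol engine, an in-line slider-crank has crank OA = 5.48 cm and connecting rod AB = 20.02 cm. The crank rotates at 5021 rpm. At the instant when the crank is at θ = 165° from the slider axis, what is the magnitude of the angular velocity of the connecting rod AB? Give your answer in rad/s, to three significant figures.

139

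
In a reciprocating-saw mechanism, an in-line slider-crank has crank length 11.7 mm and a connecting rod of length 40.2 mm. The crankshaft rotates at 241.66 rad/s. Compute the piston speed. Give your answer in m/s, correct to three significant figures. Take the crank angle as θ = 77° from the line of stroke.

ω = 241.7 rad/s
For an in-line slider-crank, x = r cosθ + √(L² − r² sin²θ), so v = −rω sinθ·[1 + r cosθ/√(L² − r² sin²θ)].
With r = 0.0117 m, L = 0.0402 m, θ = 77°: √(L² − r² sin²θ) = 0.03855 m.
v = −0.0117·241.7·0.97437·[1 + 0.0117·0.22495/0.03855] = -2.943 m/s.
|v| = 2.943 m/s.

2.94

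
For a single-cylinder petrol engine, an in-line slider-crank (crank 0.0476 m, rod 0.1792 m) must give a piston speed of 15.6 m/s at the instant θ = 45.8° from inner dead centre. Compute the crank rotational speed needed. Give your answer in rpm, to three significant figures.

For an in-line slider-crank, |v_piston| = rω|sinθ|·[1 + r cosθ/√(L² − r² sin²θ)].
With r = 0.0476 m, L = 0.1792 m, θ = 45.8°: the bracketed kinematic factor |dx/dθ| = 0.040562 m.
ω = v/|dx/dθ| = 15.6/0.040562 = 384.59 rad/s.
N = 60ω/(2π) = 3672.6 rpm.

3670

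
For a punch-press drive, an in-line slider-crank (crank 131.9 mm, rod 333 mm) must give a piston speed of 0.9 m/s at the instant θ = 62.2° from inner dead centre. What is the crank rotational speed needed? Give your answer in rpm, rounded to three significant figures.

61.5

For an in-line slider-crank, |v_piston| = rω|sinθ|·[1 + r cosθ/√(L² − r² sin²θ)].
With r = 0.1319 m, L = 0.333 m, θ = 62.2°: the bracketed kinematic factor |dx/dθ| = 0.13969 m.
ω = v/|dx/dθ| = 0.9/0.13969 = 6.4429 rad/s.
N = 60ω/(2π) = 61.525 rpm.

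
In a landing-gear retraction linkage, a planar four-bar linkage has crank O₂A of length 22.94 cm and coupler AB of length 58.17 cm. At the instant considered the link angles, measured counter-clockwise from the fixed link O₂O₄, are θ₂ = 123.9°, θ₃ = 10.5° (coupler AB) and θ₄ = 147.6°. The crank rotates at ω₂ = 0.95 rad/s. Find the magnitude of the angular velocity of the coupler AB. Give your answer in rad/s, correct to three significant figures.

0.221

ω₂ = 0.95 rad/s
Differentiating the loop-closure r₂e^{iθ₂}+r₃e^{iθ₃}=r₁+r₄e^{iθ₄} gives r₂ω₂e^{iθ₂}+r₃ω₃e^{iθ₃}=r₄ω₄e^{iθ₄}.
Eliminating the other unknown: ω₃ = r₂ω₂ sin(θ₄−θ₂) / [r₃ sin(θ₃−θ₄)].
Numerator sine = +0.40195; denominator sine = -0.68072.
Result = 0.2294·0.95·(+0.40195) / (0.5817·(-0.68072)) = -0.22122 rad/s; magnitude 0.22122 rad/s.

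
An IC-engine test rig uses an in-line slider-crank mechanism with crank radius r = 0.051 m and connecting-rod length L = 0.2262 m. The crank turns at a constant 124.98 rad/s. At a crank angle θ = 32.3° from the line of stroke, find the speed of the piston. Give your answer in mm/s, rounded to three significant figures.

4060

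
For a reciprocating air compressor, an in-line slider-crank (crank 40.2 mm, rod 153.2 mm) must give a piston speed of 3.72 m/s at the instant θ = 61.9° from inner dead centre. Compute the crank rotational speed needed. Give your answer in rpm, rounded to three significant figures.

889

For an in-line slider-crank, |v_piston| = rω|sinθ|·[1 + r cosθ/√(L² − r² sin²θ)].
With r = 0.0402 m, L = 0.1532 m, θ = 61.9°: the bracketed kinematic factor |dx/dθ| = 0.039967 m.
ω = v/|dx/dθ| = 3.72/0.039967 = 93.077 rad/s.
N = 60ω/(2π) = 888.82 rpm.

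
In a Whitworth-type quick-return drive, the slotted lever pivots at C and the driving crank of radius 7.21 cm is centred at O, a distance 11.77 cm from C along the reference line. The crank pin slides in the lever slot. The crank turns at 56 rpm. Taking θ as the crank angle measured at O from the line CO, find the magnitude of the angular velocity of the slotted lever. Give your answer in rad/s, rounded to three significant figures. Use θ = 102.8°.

ω = 5.864 rad/s (from 56 rpm).
Crank pin A relative to C: A = (d + r cosθ, r sinθ); lever angle φ = atan2(r sinθ, d + r cosθ).
Differentiating tanφ: φ̇ = rω(d cosθ + r)/(d² + r² + 2dr cosθ).
d² + r² + 2dr cosθ = |CA|² = 0.0152915 m²;  d cosθ + r = +0.046024 m.
|ω_lever| = |0.0721·5.864·+0.046024| / 0.0152915 = 1.2726 rad/s.

1.27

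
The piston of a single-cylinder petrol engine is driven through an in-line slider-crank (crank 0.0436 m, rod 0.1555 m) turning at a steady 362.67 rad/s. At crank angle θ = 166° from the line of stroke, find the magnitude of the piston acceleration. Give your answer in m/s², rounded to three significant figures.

4130

ω = 362.7 rad/s
x(θ) = r cosθ + √(L² − r² sin²θ); with ω constant, a = ω²·d²x/dθ².
d²x/dθ² = −r cosθ − r²(cos2θ)/√u − r⁴ sin²2θ/(4u^{3/2}),  u = L² − r² sin²θ = 0.024069 m².
Substituting r = 0.0436 m, L = 0.1555 m, θ = 166°: d²x/dθ² = +0.031433 m.
a = ω²·d²x/dθ² = (362.7)²·(+0.031433) = +4134.3 m/s²;  |a| = 4134.3 m/s².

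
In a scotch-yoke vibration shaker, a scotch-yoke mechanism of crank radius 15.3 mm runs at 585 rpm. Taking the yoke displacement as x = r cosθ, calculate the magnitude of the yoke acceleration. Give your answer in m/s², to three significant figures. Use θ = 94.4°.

ω = 61.26 rad/s (from 585 rpm).
x = r cosθ ⇒ ẍ = −rω² cosθ (ω constant).
|a| = rω²|cosθ| = 0.0153·(61.26)²·|cos 94.4°| = 4.4052 m/s².

4.41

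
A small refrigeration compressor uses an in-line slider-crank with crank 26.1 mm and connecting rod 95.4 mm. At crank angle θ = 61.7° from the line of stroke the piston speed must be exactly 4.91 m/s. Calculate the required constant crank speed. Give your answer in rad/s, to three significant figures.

For an in-line slider-crank, |v_piston| = rω|sinθ|·[1 + r cosθ/√(L² − r² sin²θ)].
With r = 0.0261 m, L = 0.0954 m, θ = 61.7°: the bracketed kinematic factor |dx/dθ| = 0.026052 m.
ω = v/|dx/dθ| = 4.91/0.026052 = 188.47 rad/s.

188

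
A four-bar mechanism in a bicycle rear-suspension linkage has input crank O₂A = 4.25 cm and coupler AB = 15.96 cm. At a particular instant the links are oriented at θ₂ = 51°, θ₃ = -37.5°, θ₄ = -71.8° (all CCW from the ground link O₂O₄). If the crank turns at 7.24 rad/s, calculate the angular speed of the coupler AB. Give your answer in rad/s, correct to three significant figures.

2.88

ω₂ = 7.24 rad/s
Differentiating the loop-closure r₂e^{iθ₂}+r₃e^{iθ₃}=r₁+r₄e^{iθ₄} gives r₂ω₂e^{iθ₂}+r₃ω₃e^{iθ₃}=r₄ω₄e^{iθ₄}.
Eliminating the other unknown: ω₃ = r₂ω₂ sin(θ₄−θ₂) / [r₃ sin(θ₃−θ₄)].
Numerator sine = -0.84057; denominator sine = +0.56353.
Result = 0.0425·7.24·(-0.84057) / (0.1596·(+0.56353)) = -2.8758 rad/s; magnitude 2.8758 rad/s.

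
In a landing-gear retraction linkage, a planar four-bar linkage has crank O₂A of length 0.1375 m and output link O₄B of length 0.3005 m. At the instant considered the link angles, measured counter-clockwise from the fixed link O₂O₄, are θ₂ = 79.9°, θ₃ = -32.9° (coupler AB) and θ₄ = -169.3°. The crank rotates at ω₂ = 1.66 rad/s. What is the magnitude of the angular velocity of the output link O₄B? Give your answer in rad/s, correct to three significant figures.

1.02

ω₂ = 1.66 rad/s
Differentiating the loop-closure r₂e^{iθ₂}+r₃e^{iθ₃}=r₁+r₄e^{iθ₄} gives r₂ω₂e^{iθ₂}+r₃ω₃e^{iθ₃}=r₄ω₄e^{iθ₄}.
Eliminating the other unknown: ω₄ = r₂ω₂ sin(θ₂−θ₃) / [r₄ sin(θ₄−θ₃)].
Numerator sine = +0.92186; denominator sine = -0.68962.
Result = 0.1375·1.66·(+0.92186) / (0.3005·(-0.68962)) = -1.0154 rad/s; magnitude 1.0154 rad/s.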